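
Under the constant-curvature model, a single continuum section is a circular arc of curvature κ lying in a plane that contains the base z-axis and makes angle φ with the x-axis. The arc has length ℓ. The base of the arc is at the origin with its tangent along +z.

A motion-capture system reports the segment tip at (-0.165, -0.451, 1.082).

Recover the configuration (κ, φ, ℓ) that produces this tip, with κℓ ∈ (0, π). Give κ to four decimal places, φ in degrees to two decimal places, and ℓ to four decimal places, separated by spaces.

0.6854 249.90 1.2189

ρ = √(x²+y²) = √(-0.165² + -0.451²) = 0.48024
φ = atan2(y, x) mod 360° = atan2(-0.451, -0.165) = 249.9048°
|p|² = ρ² + z² = 0.48024² + 1.082² = 1.40135
κ = 2ρ / |p|² = 2×0.48024 / 1.40135 = 0.68539
θ = 2·atan2(ρ, z) = 2·atan2(0.48024, 1.082) = 0.83544 rad
ℓ = θ/κ = 0.83544/0.68539 = 1.21893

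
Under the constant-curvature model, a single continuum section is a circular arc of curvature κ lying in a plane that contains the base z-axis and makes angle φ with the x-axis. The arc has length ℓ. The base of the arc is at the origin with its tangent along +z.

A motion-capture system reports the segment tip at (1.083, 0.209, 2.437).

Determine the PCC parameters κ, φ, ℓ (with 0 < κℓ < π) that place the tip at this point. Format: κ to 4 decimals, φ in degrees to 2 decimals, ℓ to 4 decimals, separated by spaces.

ρ = √(x²+y²) = √(1.083² + 0.209²) = 1.10298
φ = atan2(y, x) mod 360° = atan2(0.209, 1.083) = 10.9228°
|p|² = ρ² + z² = 1.10298² + 2.437² = 7.15554
κ = 2ρ / |p|² = 2×1.10298 / 7.15554 = 0.30829
θ = 2·atan2(ρ, z) = 2·atan2(1.10298, 2.437) = 0.85003 rad
ℓ = θ/κ = 0.85003/0.30829 = 2.75725

0.3083 10.92 2.7572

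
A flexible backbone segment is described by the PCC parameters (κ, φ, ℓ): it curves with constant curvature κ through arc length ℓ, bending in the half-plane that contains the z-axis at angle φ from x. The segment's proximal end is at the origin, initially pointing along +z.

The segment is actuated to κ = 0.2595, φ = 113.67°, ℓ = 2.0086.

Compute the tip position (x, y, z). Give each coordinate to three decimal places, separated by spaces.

θ = κ·ℓ = 0.2595 × 2.0086 = 0.52123 rad
ρ = (1 − cos θ)/κ = (1 − 0.86721)/0.2595 = 0.51173
z = sin θ / κ = 0.49795/0.2595 = 1.91888
x = ρ cos φ = 0.51173 × cos(113.67°) = -0.20544
y = ρ sin φ = 0.51173 × sin(113.67°) = 0.46868

-0.205 0.469 1.919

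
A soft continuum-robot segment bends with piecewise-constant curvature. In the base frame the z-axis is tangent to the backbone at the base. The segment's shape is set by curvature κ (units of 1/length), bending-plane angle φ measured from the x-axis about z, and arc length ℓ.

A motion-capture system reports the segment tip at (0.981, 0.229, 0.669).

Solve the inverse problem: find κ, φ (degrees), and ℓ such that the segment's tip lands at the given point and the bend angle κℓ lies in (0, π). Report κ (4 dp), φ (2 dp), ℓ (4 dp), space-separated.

1.3777 13.14 1.4293

ρ = √(x²+y²) = √(0.981² + 0.229²) = 1.00737
φ = atan2(y, x) mod 360° = atan2(0.229, 0.981) = 13.1396°
|p|² = ρ² + z² = 1.00737² + 0.669² = 1.46236
κ = 2ρ / |p|² = 2×1.00737 / 1.46236 = 1.37773
θ = 2·atan2(ρ, z) = 2·atan2(1.00737, 0.669) = 1.96914 rad
ℓ = θ/κ = 1.96914/1.37773 = 1.42926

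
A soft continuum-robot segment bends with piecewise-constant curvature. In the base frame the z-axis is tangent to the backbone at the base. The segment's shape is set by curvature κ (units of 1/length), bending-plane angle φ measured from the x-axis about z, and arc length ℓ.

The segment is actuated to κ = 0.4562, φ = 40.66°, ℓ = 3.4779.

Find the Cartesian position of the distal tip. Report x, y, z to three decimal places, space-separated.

θ = κ·ℓ = 0.4562 × 3.4779 = 1.58662 rad
ρ = (1 − cos θ)/κ = (1 − -0.01582)/0.4562 = 2.22670
z = sin θ / κ = 0.99987/0.4562 = 2.19175
x = ρ cos φ = 2.22670 × cos(40.66°) = 1.68915
y = ρ sin φ = 2.22670 × sin(40.66°) = 1.45085

1.689 1.451 2.192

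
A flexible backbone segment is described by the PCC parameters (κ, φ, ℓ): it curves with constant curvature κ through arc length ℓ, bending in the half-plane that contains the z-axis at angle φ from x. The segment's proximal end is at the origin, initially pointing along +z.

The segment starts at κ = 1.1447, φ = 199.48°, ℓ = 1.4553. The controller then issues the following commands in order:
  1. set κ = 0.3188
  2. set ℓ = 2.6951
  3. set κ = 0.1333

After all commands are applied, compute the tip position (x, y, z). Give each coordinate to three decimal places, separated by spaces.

initial: κ=1.1447, φ=199.48°, ℓ=1.4553
cmd 1: set κ=0.3188 → (κ,φ,ℓ)=(0.3188,199.48°,1.4553) → tip=(-0.3126,-0.1106,1.4037)
cmd 2: set ℓ=2.6951 → (κ,φ,ℓ)=(0.3188,199.48°,2.6951) → tip=(-1.0260,-0.3629,2.3755)
cmd 3: set κ=0.1333 → (κ,φ,ℓ)=(0.1333,199.48°,2.6951) → tip=(-0.4515,-0.1597,2.6375)

-0.452 -0.160 2.637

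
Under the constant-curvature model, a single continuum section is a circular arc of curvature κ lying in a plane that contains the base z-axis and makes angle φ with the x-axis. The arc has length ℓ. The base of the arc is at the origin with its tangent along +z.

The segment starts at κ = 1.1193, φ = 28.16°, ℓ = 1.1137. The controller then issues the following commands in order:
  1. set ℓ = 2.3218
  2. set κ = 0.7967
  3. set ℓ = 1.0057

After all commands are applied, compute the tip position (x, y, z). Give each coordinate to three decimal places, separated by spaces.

initial: κ=1.1193, φ=28.16°, ℓ=1.1137
cmd 1: set ℓ=2.3218 → (κ,φ,ℓ)=(1.1193,28.16°,2.3218) → tip=(1.4621,0.7827,0.4615)
cmd 2: set κ=0.7967 → (κ,φ,ℓ)=(0.7967,28.16°,2.3218) → tip=(1.4113,0.7555,1.2066)
cmd 3: set ℓ=1.0057 → (κ,φ,ℓ)=(0.7967,28.16°,1.0057) → tip=(0.3366,0.1802,0.9015)

0.337 0.180 0.901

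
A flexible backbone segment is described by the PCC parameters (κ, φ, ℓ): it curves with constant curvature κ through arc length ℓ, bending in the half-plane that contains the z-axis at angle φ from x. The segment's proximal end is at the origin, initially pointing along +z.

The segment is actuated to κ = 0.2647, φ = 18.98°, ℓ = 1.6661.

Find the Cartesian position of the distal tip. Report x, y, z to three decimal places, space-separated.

θ = κ·ℓ = 0.2647 × 1.6661 = 0.44102 rad
ρ = (1 − cos θ)/κ = (1 − 0.90432)/0.2647 = 0.36147
z = sin θ / κ = 0.42686/0.2647 = 1.61261
x = ρ cos φ = 0.36147 × cos(18.98°) = 0.34182
y = ρ sin φ = 0.36147 × sin(18.98°) = 0.11756

0.342 0.118 1.613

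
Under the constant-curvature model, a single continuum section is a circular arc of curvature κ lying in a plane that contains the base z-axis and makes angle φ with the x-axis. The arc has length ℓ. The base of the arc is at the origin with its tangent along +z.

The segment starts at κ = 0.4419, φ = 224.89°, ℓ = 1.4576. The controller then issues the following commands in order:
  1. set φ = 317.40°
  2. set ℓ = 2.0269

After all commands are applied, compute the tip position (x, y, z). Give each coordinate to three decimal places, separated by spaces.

0.625 -0.574 1.767

initial: κ=0.4419, φ=224.89°, ℓ=1.4576
cmd 1: set φ=317.40° → (κ,φ,ℓ)=(0.4419,317.40°,1.4576) → tip=(0.3338,-0.3069,1.3589)
cmd 2: set ℓ=2.0269 → (κ,φ,ℓ)=(0.4419,317.40°,2.0269) → tip=(0.6247,-0.5744,1.7666)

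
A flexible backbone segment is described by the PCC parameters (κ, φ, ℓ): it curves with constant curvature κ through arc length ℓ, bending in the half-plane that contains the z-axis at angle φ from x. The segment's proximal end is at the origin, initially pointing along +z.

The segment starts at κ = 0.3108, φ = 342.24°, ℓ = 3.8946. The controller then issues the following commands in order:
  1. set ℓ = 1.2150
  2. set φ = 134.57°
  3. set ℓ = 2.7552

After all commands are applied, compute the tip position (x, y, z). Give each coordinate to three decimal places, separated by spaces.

-0.778 0.790 2.431

initial: κ=0.3108, φ=342.24°, ℓ=3.8946
cmd 1: set ℓ=1.2150 → (κ,φ,ℓ)=(0.3108,342.24°,1.2150) → tip=(0.2159,-0.0691,1.1863)
cmd 2: set φ=134.57° → (κ,φ,ℓ)=(0.3108,134.57°,1.2150) → tip=(-0.1591,0.1615,1.1863)
cmd 3: set ℓ=2.7552 → (κ,φ,ℓ)=(0.3108,134.57°,2.7552) → tip=(-0.7785,0.7903,2.4306)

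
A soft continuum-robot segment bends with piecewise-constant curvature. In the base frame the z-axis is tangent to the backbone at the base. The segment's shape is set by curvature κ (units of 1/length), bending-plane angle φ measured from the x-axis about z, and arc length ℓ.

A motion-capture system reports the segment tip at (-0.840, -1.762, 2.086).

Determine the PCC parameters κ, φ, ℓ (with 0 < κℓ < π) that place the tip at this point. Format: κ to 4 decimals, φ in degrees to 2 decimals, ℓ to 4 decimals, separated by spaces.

0.4783 244.51 3.1452

ρ = √(x²+y²) = √(-0.840² + -1.762²) = 1.95198
φ = atan2(y, x) mod 360° = atan2(-1.762, -0.840) = 244.5114°
|p|² = ρ² + z² = 1.95198² + 2.086² = 8.16164
κ = 2ρ / |p|² = 2×1.95198 / 8.16164 = 0.47833
θ = 2·atan2(ρ, z) = 2·atan2(1.95198, 2.086) = 1.50444 rad
ℓ = θ/κ = 1.50444/0.47833 = 3.14519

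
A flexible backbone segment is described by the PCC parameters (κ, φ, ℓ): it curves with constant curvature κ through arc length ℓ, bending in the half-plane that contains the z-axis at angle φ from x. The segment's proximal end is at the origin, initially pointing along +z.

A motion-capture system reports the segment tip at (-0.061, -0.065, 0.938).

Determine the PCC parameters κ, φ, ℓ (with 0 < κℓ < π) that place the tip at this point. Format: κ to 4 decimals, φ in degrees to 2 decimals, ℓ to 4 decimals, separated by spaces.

0.2008 226.82 0.9436

ρ = √(x²+y²) = √(-0.061² + -0.065²) = 0.08914
φ = atan2(y, x) mod 360° = atan2(-0.065, -0.061) = 226.8183°
|p|² = ρ² + z² = 0.08914² + 0.938² = 0.88779
κ = 2ρ / |p|² = 2×0.08914 / 0.88779 = 0.20081
θ = 2·atan2(ρ, z) = 2·atan2(0.08914, 0.938) = 0.18950 rad
ℓ = θ/κ = 0.18950/0.20081 = 0.94364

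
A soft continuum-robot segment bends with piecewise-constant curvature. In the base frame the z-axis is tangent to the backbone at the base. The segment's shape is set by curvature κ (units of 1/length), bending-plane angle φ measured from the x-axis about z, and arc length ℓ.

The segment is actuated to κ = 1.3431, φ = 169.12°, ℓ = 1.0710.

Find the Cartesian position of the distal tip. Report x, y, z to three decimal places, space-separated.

-0.635 0.122 0.738

θ = κ·ℓ = 1.3431 × 1.0710 = 1.43846 rad
ρ = (1 − cos θ)/κ = (1 − 0.13195)/1.3431 = 0.64630
z = sin θ / κ = 0.99126/1.3431 = 0.73804
x = ρ cos φ = 0.64630 × cos(169.12°) = -0.63469
y = ρ sin φ = 0.64630 × sin(169.12°) = 0.12199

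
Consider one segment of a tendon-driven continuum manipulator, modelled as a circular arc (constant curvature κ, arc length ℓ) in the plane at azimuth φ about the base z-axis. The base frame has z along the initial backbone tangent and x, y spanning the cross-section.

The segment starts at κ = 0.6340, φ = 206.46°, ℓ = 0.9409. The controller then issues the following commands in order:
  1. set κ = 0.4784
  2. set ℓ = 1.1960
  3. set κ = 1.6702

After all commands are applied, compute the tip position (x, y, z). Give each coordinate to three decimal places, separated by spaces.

initial: κ=0.6340, φ=206.46°, ℓ=0.9409
cmd 1: set κ=0.4784 → (κ,φ,ℓ)=(0.4784,206.46°,0.9409) → tip=(-0.1864,-0.0928,0.9094)
cmd 2: set ℓ=1.1960 → (κ,φ,ℓ)=(0.4784,206.46°,1.1960) → tip=(-0.2980,-0.1483,1.1318)
cmd 3: set κ=1.6702 → (κ,φ,ℓ)=(1.6702,206.46°,1.1960) → tip=(-0.7579,-0.3772,0.5450)

-0.758 -0.377 0.545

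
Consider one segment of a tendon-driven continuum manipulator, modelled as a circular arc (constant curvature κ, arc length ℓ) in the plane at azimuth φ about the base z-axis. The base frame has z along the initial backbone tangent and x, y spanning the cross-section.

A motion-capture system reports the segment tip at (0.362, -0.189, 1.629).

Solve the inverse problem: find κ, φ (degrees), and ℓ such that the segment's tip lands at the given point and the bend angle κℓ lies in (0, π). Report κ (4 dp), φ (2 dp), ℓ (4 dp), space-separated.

ρ = √(x²+y²) = √(0.362² + -0.189²) = 0.40837
φ = atan2(y, x) mod 360° = atan2(-0.189, 0.362) = 332.4310°
|p|² = ρ² + z² = 0.40837² + 1.629² = 2.82041
κ = 2ρ / |p|² = 2×0.40837 / 2.82041 = 0.28958
θ = 2·atan2(ρ, z) = 2·atan2(0.40837, 1.629) = 0.49125 rad
ℓ = θ/κ = 0.49125/0.28958 = 1.69641

0.2896 332.43 1.6964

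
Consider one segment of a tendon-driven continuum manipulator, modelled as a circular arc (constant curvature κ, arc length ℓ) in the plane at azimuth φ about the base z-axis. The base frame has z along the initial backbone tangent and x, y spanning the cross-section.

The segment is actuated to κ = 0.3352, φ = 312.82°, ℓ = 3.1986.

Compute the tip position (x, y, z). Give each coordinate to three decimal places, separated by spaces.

θ = κ·ℓ = 0.3352 × 3.1986 = 1.07217 rad
ρ = (1 − cos θ)/κ = (1 − 0.47822)/0.3352 = 1.55663
z = sin θ / κ = 0.87824/0.3352 = 2.62005
x = ρ cos φ = 1.55663 × cos(312.82°) = 1.05803
y = ρ sin φ = 1.55663 × sin(312.82°) = -1.14177

1.058 -1.142 2.620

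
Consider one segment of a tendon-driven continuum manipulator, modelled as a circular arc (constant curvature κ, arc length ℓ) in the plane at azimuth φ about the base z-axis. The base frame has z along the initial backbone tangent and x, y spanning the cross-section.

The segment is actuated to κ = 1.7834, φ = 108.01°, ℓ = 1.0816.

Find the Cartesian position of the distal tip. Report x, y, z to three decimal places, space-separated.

θ = κ·ℓ = 1.7834 × 1.0816 = 1.92893 rad
ρ = (1 − cos θ)/κ = (1 − -0.35052)/1.7834 = 0.75727
z = sin θ / κ = 0.93655/1.7834 = 0.52515
x = ρ cos φ = 0.75727 × cos(108.01°) = -0.23414
y = ρ sin φ = 0.75727 × sin(108.01°) = 0.72017

-0.234 0.720 0.525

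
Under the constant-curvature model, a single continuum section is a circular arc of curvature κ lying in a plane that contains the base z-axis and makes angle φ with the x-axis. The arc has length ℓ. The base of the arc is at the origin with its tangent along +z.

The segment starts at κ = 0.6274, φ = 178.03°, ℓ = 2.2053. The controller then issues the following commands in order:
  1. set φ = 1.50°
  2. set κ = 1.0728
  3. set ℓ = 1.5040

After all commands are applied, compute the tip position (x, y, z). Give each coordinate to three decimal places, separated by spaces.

initial: κ=0.6274, φ=178.03°, ℓ=2.2053
cmd 1: set φ=1.50° → (κ,φ,ℓ)=(0.6274,1.50°,2.2053) → tip=(1.2968,0.0340,1.5660)
cmd 2: set κ=1.0728 → (κ,φ,ℓ)=(1.0728,1.50°,2.2053) → tip=(1.5970,0.0418,0.6527)
cmd 3: set ℓ=1.5040 → (κ,φ,ℓ)=(1.0728,1.50°,1.5040) → tip=(0.9716,0.0254,0.9313)

0.972 0.025 0.931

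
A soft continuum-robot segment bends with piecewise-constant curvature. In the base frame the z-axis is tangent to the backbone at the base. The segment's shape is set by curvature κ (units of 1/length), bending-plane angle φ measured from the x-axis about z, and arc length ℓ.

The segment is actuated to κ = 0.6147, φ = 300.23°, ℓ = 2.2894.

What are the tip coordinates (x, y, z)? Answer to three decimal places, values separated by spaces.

0.686 -1.177 1.605

θ = κ·ℓ = 0.6147 × 2.2894 = 1.40729 rad
ρ = (1 − cos θ)/κ = (1 − 0.16277)/0.6147 = 1.36201
z = sin θ / κ = 0.98666/0.6147 = 1.60511
x = ρ cos φ = 1.36201 × cos(300.23°) = 0.68573
y = ρ sin φ = 1.36201 × sin(300.23°) = -1.17679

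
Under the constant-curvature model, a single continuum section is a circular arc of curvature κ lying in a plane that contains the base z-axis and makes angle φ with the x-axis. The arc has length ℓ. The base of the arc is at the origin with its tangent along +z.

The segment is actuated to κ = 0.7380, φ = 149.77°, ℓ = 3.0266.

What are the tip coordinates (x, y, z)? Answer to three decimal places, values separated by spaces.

-1.891 1.102 1.068

θ = κ·ℓ = 0.7380 × 3.0266 = 2.23363 rad
ρ = (1 − cos θ)/κ = (1 − -0.61535)/0.7380 = 2.18883
z = sin θ / κ = 0.78825/0.7380 = 1.06809
x = ρ cos φ = 2.18883 × cos(149.77°) = -1.89117
y = ρ sin φ = 2.18883 × sin(149.77°) = 1.10201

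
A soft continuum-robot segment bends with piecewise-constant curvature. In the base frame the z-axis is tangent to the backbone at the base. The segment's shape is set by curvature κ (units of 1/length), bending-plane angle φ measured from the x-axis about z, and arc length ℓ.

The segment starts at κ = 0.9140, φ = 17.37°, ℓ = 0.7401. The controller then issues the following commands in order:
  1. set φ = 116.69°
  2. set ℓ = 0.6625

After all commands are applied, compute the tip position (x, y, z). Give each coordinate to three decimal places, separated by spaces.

-0.087 0.174 0.623

initial: κ=0.9140, φ=17.37°, ℓ=0.7401
cmd 1: set φ=116.69° → (κ,φ,ℓ)=(0.9140,116.69°,0.7401) → tip=(-0.1082,0.2152,0.6849)
cmd 2: set ℓ=0.6625 → (κ,φ,ℓ)=(0.9140,116.69°,0.6625) → tip=(-0.0874,0.1738,0.6228)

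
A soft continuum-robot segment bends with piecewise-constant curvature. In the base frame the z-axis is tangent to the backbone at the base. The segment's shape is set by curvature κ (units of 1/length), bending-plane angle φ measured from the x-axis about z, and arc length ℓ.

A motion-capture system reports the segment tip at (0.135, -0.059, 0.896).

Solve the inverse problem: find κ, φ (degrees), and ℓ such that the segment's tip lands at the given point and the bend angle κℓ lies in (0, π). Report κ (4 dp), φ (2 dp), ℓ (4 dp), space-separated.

0.3574 336.39 0.9121

ρ = √(x²+y²) = √(0.135² + -0.059²) = 0.14733
φ = atan2(y, x) mod 360° = atan2(-0.059, 0.135) = 336.3929°
|p|² = ρ² + z² = 0.14733² + 0.896² = 0.82452
κ = 2ρ / |p|² = 2×0.14733 / 0.82452 = 0.35737
θ = 2·atan2(ρ, z) = 2·atan2(0.14733, 0.896) = 0.32594 rad
ℓ = θ/κ = 0.32594/0.35737 = 0.91206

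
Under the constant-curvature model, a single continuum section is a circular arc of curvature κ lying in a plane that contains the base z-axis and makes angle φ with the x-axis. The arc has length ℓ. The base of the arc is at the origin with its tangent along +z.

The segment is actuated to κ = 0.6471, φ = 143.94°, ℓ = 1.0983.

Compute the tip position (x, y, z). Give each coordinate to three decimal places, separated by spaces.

θ = κ·ℓ = 0.6471 × 1.0983 = 0.71071 rad
ρ = (1 − cos θ)/κ = (1 − 0.75790)/0.6471 = 0.37413
z = sin θ / κ = 0.65237/0.6471 = 1.00815
x = ρ cos φ = 0.37413 × cos(143.94°) = -0.30245
y = ρ sin φ = 0.37413 × sin(143.94°) = 0.22023

-0.302 0.220 1.008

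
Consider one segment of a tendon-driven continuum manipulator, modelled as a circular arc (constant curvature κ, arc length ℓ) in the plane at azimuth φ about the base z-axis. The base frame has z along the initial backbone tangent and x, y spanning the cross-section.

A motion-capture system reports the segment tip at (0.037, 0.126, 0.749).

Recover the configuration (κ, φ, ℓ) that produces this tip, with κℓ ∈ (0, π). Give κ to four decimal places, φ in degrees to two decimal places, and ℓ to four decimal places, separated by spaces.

0.4542 73.64 0.7643

ρ = √(x²+y²) = √(0.037² + 0.126²) = 0.13132
φ = atan2(y, x) mod 360° = atan2(0.126, 0.037) = 73.6351°
|p|² = ρ² + z² = 0.13132² + 0.749² = 0.57825
κ = 2ρ / |p|² = 2×0.13132 / 0.57825 = 0.45420
θ = 2·atan2(ρ, z) = 2·atan2(0.13132, 0.749) = 0.34713 rad
ℓ = θ/κ = 0.34713/0.45420 = 0.76426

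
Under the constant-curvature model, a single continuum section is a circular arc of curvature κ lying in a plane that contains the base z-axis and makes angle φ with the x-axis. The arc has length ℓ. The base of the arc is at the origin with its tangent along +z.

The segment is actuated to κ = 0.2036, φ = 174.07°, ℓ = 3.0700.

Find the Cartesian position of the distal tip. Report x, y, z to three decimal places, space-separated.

-0.924 0.096 2.874

θ = κ·ℓ = 0.2036 × 3.0700 = 0.62505 rad
ρ = (1 − cos θ)/κ = (1 − 0.81093)/0.2036 = 0.92862
z = sin θ / κ = 0.58514/0.2036 = 2.87397
x = ρ cos φ = 0.92862 × cos(174.07°) = -0.92365
y = ρ sin φ = 0.92862 × sin(174.07°) = 0.09594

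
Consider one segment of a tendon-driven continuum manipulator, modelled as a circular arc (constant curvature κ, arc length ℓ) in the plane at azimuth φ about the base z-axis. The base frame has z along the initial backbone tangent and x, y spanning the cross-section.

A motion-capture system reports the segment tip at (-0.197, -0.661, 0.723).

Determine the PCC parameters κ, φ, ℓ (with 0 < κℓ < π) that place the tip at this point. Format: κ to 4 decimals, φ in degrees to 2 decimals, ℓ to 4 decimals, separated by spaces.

1.3816 253.40 1.1029

ρ = √(x²+y²) = √(-0.197² + -0.661²) = 0.68973
φ = atan2(y, x) mod 360° = atan2(-0.661, -0.197) = 253.4042°
|p|² = ρ² + z² = 0.68973² + 0.723² = 0.99846
κ = 2ρ / |p|² = 2×0.68973 / 0.99846 = 1.38159
θ = 2·atan2(ρ, z) = 2·atan2(0.68973, 0.723) = 1.52371 rad
ℓ = θ/κ = 1.52371/1.38159 = 1.10286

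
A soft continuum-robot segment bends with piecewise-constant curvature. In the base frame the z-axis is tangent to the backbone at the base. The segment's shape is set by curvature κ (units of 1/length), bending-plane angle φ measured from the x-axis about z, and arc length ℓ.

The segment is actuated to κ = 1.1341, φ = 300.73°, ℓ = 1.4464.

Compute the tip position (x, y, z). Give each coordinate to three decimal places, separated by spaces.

θ = κ·ℓ = 1.1341 × 1.4464 = 1.64036 rad
ρ = (1 − cos θ)/κ = (1 − -0.06951)/1.1341 = 0.94305
z = sin θ / κ = 0.99758/1.1341 = 0.87962
x = ρ cos φ = 0.94305 × cos(300.73°) = 0.48189
y = ρ sin φ = 0.94305 × sin(300.73°) = -0.81063

0.482 -0.811 0.880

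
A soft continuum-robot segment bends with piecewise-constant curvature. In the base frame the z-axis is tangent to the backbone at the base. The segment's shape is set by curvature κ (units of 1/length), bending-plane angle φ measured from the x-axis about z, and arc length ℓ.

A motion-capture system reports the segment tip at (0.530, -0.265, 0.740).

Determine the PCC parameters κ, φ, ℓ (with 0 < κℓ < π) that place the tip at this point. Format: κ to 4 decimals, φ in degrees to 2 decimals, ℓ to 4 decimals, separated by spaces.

1.3187 333.43 1.0241

ρ = √(x²+y²) = √(0.530² + -0.265²) = 0.59256
φ = atan2(y, x) mod 360° = atan2(-0.265, 0.530) = 333.4349°
|p|² = ρ² + z² = 0.59256² + 0.740² = 0.89872
κ = 2ρ / |p|² = 2×0.59256 / 0.89872 = 1.31866
θ = 2·atan2(ρ, z) = 2·atan2(0.59256, 0.740) = 1.35040 rad
ℓ = θ/κ = 1.35040/1.31866 = 1.02407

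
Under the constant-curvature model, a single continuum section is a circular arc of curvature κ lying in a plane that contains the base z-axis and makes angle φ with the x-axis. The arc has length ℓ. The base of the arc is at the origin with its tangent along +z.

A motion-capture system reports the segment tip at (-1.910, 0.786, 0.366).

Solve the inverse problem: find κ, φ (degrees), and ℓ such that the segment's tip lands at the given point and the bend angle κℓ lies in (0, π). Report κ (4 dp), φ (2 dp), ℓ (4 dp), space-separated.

ρ = √(x²+y²) = √(-1.910² + 0.786²) = 2.06540
φ = atan2(y, x) mod 360° = atan2(0.786, -1.910) = 157.6319°
|p|² = ρ² + z² = 2.06540² + 0.366² = 4.39985
κ = 2ρ / |p|² = 2×2.06540 / 4.39985 = 0.93885
θ = 2·atan2(ρ, z) = 2·atan2(2.06540, 0.366) = 2.79082 rad
ℓ = θ/κ = 2.79082/0.93885 = 2.97259

0.9389 157.63 2.9726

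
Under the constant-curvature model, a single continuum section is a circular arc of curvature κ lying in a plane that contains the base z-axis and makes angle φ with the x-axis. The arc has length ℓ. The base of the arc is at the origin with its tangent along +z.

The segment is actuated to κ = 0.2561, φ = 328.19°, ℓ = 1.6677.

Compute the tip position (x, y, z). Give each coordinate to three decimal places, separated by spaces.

θ = κ·ℓ = 0.2561 × 1.6677 = 0.42710 rad
ρ = (1 − cos θ)/κ = (1 − 0.91017)/0.2561 = 0.35075
z = sin θ / κ = 0.41423/0.2561 = 1.61746
x = ρ cos φ = 0.35075 × cos(328.19°) = 0.29807
y = ρ sin φ = 0.35075 × sin(328.19°) = -0.18488

0.298 -0.185 1.617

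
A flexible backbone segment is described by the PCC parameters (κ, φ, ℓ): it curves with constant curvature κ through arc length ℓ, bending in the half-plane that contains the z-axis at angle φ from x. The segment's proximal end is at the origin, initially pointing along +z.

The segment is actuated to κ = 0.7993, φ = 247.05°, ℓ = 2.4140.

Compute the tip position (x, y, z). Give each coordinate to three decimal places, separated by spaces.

-0.659 -1.557 1.171

θ = κ·ℓ = 0.7993 × 2.4140 = 1.92951 rad
ρ = (1 − cos θ)/κ = (1 − -0.35107)/0.7993 = 1.69032
z = sin θ / κ = 0.93635/0.7993 = 1.17146
x = ρ cos φ = 1.69032 × cos(247.05°) = -0.65910
y = ρ sin φ = 1.69032 × sin(247.05°) = -1.55652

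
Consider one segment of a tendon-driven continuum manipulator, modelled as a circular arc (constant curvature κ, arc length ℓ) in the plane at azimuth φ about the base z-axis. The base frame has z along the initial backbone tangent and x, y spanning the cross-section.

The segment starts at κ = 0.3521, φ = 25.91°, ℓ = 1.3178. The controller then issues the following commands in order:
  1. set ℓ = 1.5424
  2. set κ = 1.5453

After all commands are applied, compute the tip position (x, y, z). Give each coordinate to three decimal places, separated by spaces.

initial: κ=0.3521, φ=25.91°, ℓ=1.3178
cmd 1: set ℓ=1.5424 → (κ,φ,ℓ)=(0.3521,25.91°,1.5424) → tip=(0.3676,0.1786,1.4677)
cmd 2: set κ=1.5453 → (κ,φ,ℓ)=(1.5453,25.91°,1.5424) → tip=(1.0047,0.4881,0.4449)

1.005 0.488 0.445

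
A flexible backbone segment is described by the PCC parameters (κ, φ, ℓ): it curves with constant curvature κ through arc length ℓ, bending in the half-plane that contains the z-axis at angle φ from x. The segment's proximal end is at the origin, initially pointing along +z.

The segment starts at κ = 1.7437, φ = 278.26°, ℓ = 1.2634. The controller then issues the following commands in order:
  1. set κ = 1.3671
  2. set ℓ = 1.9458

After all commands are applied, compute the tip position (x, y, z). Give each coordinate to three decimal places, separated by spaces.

initial: κ=1.7437, φ=278.26°, ℓ=1.2634
cmd 1: set κ=1.3671 → (κ,φ,ℓ)=(1.3671,278.26°,1.2634) → tip=(0.1215,-0.8366,0.7225)
cmd 2: set ℓ=1.9458 → (κ,φ,ℓ)=(1.3671,278.26°,1.9458) → tip=(0.1982,-1.3655,0.3387)

0.198 -1.365 0.339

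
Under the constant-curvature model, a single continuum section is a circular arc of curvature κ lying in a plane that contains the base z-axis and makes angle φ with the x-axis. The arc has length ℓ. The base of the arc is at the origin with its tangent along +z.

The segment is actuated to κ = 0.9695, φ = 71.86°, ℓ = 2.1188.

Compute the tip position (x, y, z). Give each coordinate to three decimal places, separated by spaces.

θ = κ·ℓ = 0.9695 × 2.1188 = 2.05418 rad
ρ = (1 − cos θ)/κ = (1 − -0.46477)/0.9695 = 1.51086
z = sin θ / κ = 0.88543/0.9695 = 0.91328
x = ρ cos φ = 1.51086 × cos(71.86°) = 0.47039
y = ρ sin φ = 1.51086 × sin(71.86°) = 1.43576

0.470 1.436 0.913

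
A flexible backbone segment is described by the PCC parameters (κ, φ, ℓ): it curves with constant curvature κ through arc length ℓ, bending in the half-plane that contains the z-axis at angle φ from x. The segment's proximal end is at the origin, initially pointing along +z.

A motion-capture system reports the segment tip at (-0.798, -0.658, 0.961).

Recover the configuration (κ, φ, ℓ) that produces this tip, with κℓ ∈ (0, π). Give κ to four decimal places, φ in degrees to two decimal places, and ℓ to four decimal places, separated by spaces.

ρ = √(x²+y²) = √(-0.798² + -0.658²) = 1.03430
φ = atan2(y, x) mod 360° = atan2(-0.658, -0.798) = 219.5077°
|p|² = ρ² + z² = 1.03430² + 0.961² = 1.99329
κ = 2ρ / |p|² = 2×1.03430 / 1.99329 = 1.03778
θ = 2·atan2(ρ, z) = 2·atan2(1.03430, 0.961) = 1.64423 rad
ℓ = θ/κ = 1.64423/1.03778 = 1.58438

1.0378 219.51 1.5844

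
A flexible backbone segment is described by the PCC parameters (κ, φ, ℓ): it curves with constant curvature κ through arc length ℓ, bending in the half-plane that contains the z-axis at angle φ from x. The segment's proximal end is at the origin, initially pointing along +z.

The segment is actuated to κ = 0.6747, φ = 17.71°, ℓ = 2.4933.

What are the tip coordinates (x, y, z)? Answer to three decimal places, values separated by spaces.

1.569 0.501 1.473

θ = κ·ℓ = 0.6747 × 2.4933 = 1.68223 rad
ρ = (1 − cos θ)/κ = (1 − -0.11120)/0.6747 = 1.64696
z = sin θ / κ = 0.99380/0.6747 = 1.47295
x = ρ cos φ = 1.64696 × cos(17.71°) = 1.56891
y = ρ sin φ = 1.64696 × sin(17.71°) = 0.50100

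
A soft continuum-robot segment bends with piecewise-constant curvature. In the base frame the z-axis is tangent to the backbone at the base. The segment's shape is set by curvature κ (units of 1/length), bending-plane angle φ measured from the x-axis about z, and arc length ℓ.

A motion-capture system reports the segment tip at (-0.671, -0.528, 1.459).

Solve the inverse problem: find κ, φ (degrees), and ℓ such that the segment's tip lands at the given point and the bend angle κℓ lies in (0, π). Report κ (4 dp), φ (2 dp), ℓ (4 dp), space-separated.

ρ = √(x²+y²) = √(-0.671² + -0.528²) = 0.85383
φ = atan2(y, x) mod 360° = atan2(-0.528, -0.671) = 218.1987°
|p|² = ρ² + z² = 0.85383² + 1.459² = 2.85771
κ = 2ρ / |p|² = 2×0.85383 / 2.85771 = 0.59756
θ = 2·atan2(ρ, z) = 2·atan2(0.85383, 1.459) = 1.05896 rad
ℓ = θ/κ = 1.05896/0.59756 = 1.77212

0.5976 218.20 1.7721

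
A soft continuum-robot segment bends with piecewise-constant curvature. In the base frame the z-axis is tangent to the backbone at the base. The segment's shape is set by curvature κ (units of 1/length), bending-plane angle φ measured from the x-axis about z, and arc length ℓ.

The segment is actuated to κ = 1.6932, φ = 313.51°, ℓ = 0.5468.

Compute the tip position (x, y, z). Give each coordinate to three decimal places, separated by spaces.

0.162 -0.171 0.472

θ = κ·ℓ = 1.6932 × 0.5468 = 0.92584 rad
ρ = (1 − cos θ)/κ = (1 − 0.60116)/1.6932 = 0.23555
z = sin θ / κ = 0.79913/1.6932 = 0.47196
x = ρ cos φ = 0.23555 × cos(313.51°) = 0.16217
y = ρ sin φ = 0.23555 × sin(313.51°) = -0.17084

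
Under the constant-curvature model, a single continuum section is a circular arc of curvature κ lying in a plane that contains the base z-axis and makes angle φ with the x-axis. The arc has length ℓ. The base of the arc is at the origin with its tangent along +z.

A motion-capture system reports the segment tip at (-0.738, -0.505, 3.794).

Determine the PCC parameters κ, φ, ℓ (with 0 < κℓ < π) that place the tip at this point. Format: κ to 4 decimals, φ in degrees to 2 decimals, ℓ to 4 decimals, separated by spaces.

ρ = √(x²+y²) = √(-0.738² + -0.505²) = 0.89424
φ = atan2(y, x) mod 360° = atan2(-0.505, -0.738) = 214.3831°
|p|² = ρ² + z² = 0.89424² + 3.794² = 15.19411
κ = 2ρ / |p|² = 2×0.89424 / 15.19411 = 0.11771
θ = 2·atan2(ρ, z) = 2·atan2(0.89424, 3.794) = 0.46295 rad
ℓ = θ/κ = 0.46295/0.11771 = 3.93299

0.1177 214.38 3.9330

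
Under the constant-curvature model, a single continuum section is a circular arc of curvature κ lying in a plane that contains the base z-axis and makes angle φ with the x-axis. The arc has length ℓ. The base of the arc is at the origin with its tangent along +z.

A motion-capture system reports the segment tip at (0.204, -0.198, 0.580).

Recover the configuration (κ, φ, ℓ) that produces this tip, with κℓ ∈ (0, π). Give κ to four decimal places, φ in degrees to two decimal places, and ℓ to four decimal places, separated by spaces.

1.3628 315.86 0.6688

ρ = √(x²+y²) = √(0.204² + -0.198²) = 0.28429
φ = atan2(y, x) mod 360° = atan2(-0.198, 0.204) = 315.8551°
|p|² = ρ² + z² = 0.28429² + 0.580² = 0.41722
κ = 2ρ / |p|² = 2×0.28429 / 0.41722 = 1.36278
θ = 2·atan2(ρ, z) = 2·atan2(0.28429, 0.580) = 0.91148 rad
ℓ = θ/κ = 0.91148/1.36278 = 0.66884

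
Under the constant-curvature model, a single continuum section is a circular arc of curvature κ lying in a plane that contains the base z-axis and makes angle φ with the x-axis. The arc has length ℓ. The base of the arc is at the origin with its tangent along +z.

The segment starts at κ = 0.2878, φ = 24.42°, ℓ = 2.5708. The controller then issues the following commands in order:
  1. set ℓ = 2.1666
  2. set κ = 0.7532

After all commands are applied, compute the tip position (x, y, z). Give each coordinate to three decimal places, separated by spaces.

1.283 0.582 1.325

initial: κ=0.2878, φ=24.42°, ℓ=2.5708
cmd 1: set ℓ=2.1666 → (κ,φ,ℓ)=(0.2878,24.42°,2.1666) → tip=(0.5954,0.2703,2.0289)
cmd 2: set κ=0.7532 → (κ,φ,ℓ)=(0.7532,24.42°,2.1666) → tip=(1.2827,0.5824,1.3252)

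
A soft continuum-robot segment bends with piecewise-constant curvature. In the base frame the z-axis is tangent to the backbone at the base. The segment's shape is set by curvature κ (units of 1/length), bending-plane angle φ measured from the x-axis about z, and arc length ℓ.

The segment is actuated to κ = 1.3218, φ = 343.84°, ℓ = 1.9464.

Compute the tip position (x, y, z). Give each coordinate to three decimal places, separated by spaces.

θ = κ·ℓ = 1.3218 × 1.9464 = 2.57275 rad
ρ = (1 − cos θ)/κ = (1 − -0.84253)/1.3218 = 1.39395
z = sin θ / κ = 0.53866/1.3218 = 0.40752
x = ρ cos φ = 1.39395 × cos(343.84°) = 1.33887
y = ρ sin φ = 1.39395 × sin(343.84°) = -0.38797

1.339 -0.388 0.408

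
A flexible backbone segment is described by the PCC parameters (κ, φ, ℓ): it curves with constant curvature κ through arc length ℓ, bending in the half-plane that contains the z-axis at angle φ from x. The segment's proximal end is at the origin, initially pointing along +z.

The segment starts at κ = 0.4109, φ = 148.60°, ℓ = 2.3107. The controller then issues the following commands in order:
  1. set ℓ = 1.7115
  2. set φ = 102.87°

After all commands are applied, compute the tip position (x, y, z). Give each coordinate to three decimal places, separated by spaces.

initial: κ=0.4109, φ=148.60°, ℓ=2.3107
cmd 1: set ℓ=1.7115 → (κ,φ,ℓ)=(0.4109,148.60°,1.7115) → tip=(-0.4929,0.3008,1.5739)
cmd 2: set φ=102.87° → (κ,φ,ℓ)=(0.4109,102.87°,1.7115) → tip=(-0.1286,0.5629,1.5739)

-0.129 0.563 1.574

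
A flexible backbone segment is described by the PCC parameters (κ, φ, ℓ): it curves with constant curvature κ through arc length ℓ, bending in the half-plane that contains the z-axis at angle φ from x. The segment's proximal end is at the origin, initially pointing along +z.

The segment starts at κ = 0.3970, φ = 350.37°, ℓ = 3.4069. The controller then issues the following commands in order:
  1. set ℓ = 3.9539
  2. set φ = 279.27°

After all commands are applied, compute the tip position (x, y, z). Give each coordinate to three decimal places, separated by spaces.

0.405 -2.483 2.519

initial: κ=0.3970, φ=350.37°, ℓ=3.4069
cmd 1: set ℓ=3.9539 → (κ,φ,ℓ)=(0.3970,350.37°,3.9539) → tip=(2.4807,-0.4209,2.5189)
cmd 2: set φ=279.27° → (κ,φ,ℓ)=(0.3970,279.27°,3.9539) → tip=(0.4053,-2.4833,2.5189)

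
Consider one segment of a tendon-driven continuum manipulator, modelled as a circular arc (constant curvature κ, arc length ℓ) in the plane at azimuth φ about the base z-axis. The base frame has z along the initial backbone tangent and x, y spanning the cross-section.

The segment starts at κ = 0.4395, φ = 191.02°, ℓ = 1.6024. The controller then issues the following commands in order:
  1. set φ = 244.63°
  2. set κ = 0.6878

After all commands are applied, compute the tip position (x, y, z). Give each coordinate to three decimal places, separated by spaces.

initial: κ=0.4395, φ=191.02°, ℓ=1.6024
cmd 1: set φ=244.63° → (κ,φ,ℓ)=(0.4395,244.63°,1.6024) → tip=(-0.2319,-0.4891,1.4732)
cmd 2: set κ=0.6878 → (κ,φ,ℓ)=(0.6878,244.63°,1.6024) → tip=(-0.3416,-0.7203,1.2971)

-0.342 -0.720 1.297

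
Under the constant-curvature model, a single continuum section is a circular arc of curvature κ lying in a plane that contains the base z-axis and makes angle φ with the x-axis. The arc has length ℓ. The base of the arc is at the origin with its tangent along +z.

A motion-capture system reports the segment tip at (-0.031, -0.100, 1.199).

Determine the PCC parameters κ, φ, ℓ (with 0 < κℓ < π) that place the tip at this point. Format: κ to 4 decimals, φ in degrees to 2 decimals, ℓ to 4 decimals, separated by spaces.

0.1445 252.78 1.2051

ρ = √(x²+y²) = √(-0.031² + -0.100²) = 0.10469
φ = atan2(y, x) mod 360° = atan2(-0.100, -0.031) = 252.7766°
|p|² = ρ² + z² = 0.10469² + 1.199² = 1.44856
κ = 2ρ / |p|² = 2×0.10469 / 1.44856 = 0.14455
θ = 2·atan2(ρ, z) = 2·atan2(0.10469, 1.199) = 0.17420 rad
ℓ = θ/κ = 0.17420/0.14455 = 1.20509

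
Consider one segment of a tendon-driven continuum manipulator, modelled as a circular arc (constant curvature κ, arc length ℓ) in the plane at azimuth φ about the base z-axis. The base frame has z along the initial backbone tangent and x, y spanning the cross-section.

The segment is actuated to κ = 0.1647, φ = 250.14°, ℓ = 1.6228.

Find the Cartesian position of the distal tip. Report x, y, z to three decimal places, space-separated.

θ = κ·ℓ = 0.1647 × 1.6228 = 0.26728 rad
ρ = (1 − cos θ)/κ = (1 − 0.96449)/0.1647 = 0.21558
z = sin θ / κ = 0.26410/0.1647 = 1.60355
x = ρ cos φ = 0.21558 × cos(250.14°) = -0.07324
y = ρ sin φ = 0.21558 × sin(250.14°) = -0.20276

-0.073 -0.203 1.604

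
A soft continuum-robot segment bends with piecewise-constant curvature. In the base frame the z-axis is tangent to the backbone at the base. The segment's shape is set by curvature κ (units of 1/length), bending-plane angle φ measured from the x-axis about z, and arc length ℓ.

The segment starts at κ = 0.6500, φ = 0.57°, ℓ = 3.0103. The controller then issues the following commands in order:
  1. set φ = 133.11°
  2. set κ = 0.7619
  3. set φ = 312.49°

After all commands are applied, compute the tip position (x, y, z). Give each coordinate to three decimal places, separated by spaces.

1.473 -1.608 0.984

initial: κ=0.6500, φ=0.57°, ℓ=3.0103
cmd 1: set φ=133.11° → (κ,φ,ℓ)=(0.6500,133.11°,3.0103) → tip=(-1.4471,1.5459,1.4253)
cmd 2: set κ=0.7619 → (κ,φ,ℓ)=(0.7619,133.11°,3.0103) → tip=(-1.4903,1.5920,0.9844)
cmd 3: set φ=312.49° → (κ,φ,ℓ)=(0.7619,312.49°,3.0103) → tip=(1.4730,-1.6080,0.9844)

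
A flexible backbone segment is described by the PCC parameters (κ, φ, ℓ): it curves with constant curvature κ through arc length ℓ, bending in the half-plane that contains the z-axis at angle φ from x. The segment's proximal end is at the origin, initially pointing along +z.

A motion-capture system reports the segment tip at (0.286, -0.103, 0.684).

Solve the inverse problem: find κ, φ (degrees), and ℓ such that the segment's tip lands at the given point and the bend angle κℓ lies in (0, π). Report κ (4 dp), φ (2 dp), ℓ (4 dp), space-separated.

ρ = √(x²+y²) = √(0.286² + -0.103²) = 0.30398
φ = atan2(y, x) mod 360° = atan2(-0.103, 0.286) = 340.1940°
|p|² = ρ² + z² = 0.30398² + 0.684² = 0.56026
κ = 2ρ / |p|² = 2×0.30398 / 0.56026 = 1.08514
θ = 2·atan2(ρ, z) = 2·atan2(0.30398, 0.684) = 0.83640 rad
ℓ = θ/κ = 0.83640/1.08514 = 0.77078

1.0851 340.19 0.7708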